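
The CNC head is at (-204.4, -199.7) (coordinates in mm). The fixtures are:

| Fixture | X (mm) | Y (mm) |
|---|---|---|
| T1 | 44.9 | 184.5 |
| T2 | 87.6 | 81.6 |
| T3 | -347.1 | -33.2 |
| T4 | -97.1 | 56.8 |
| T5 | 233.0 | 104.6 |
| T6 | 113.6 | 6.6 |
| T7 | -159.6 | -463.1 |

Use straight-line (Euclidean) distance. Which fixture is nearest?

T3

Distances from (-204.4, -199.7):
T1: 458.0 mm
T2: 405.5 mm
T3: 219.3 mm
T4: 278.0 mm
T5: 532.8 mm
T6: 379.1 mm
T7: 267.2 mm
Minimum: T3 at 219.3 mm.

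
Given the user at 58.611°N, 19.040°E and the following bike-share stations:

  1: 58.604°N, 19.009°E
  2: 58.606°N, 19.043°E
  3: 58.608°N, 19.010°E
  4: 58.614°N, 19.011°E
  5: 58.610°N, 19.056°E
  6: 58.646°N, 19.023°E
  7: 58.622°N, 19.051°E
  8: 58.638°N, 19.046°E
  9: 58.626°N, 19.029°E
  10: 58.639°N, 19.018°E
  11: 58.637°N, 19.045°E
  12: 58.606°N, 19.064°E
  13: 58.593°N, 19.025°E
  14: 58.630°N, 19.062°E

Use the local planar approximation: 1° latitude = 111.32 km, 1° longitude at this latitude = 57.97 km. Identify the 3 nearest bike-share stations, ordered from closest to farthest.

Distances from 58.611°N, 19.040°E:
1: 1.959 km
2: 0.583 km
3: 1.771 km
4: 1.714 km
5: 0.934 km
6: 4.019 km
7: 1.381 km
8: 3.026 km
9: 1.787 km
10: 3.368 km
11: 2.909 km
12: 1.498 km
13: 2.184 km
14: 2.470 km
Sorted: 2 (0.583 km) < 5 (0.934 km) < 7 (1.381 km) < 12 (1.498 km) < 4 (1.714 km) < …

2, 5, 7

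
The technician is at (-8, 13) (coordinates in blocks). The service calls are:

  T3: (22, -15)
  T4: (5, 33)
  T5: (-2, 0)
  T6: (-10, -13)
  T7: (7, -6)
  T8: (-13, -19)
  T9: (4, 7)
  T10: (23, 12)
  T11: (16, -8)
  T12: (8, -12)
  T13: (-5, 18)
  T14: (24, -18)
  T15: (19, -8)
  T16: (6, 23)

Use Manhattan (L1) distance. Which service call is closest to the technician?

T13

Distances from (-8, 13):
T3: |30| + |-28| = 30 + 28 = 58 blocks
T4: |13| + |20| = 13 + 20 = 33 blocks
T5: |6| + |-13| = 6 + 13 = 19 blocks
T6: |-2| + |-26| = 2 + 26 = 28 blocks
T7: |15| + |-19| = 15 + 19 = 34 blocks
T8: |-5| + |-32| = 5 + 32 = 37 blocks
T9: |12| + |-6| = 12 + 6 = 18 blocks
T10: |31| + |-1| = 31 + 1 = 32 blocks
T11: |24| + |-21| = 24 + 21 = 45 blocks
T12: |16| + |-25| = 16 + 25 = 41 blocks
T13: |3| + |5| = 3 + 5 = 8 blocks
T14: |32| + |-31| = 32 + 31 = 63 blocks
T15: |27| + |-21| = 27 + 21 = 48 blocks
T16: |14| + |10| = 14 + 10 = 24 blocks
Minimum: T13 at 8 blocks.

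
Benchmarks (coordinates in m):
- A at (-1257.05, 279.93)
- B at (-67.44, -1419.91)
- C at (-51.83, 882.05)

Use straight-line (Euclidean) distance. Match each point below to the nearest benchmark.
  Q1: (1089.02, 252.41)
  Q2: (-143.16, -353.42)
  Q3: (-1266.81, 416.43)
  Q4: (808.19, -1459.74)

Q1 at (1089.02, 252.41):
  A: 2346.23 m
  B: 2033.24 m
  C: 1303.07 m
  → nearest: C (1303.07 m)
Q2 at (-143.16, -353.42):
  A: 1281.36 m
  B: 1069.17 m
  C: 1238.84 m
  → nearest: B (1069.17 m)
Q3 at (-1266.81, 416.43):
  A: 136.85 m
  B: 2193.32 m
  C: 1301.15 m
  → nearest: A (136.85 m)
Q4 at (808.19, -1459.74):
  A: 2700.31 m
  B: 876.54 m
  C: 2494.72 m
  → nearest: B (876.54 m)

Q1→C; Q2→B; Q3→A; Q4→B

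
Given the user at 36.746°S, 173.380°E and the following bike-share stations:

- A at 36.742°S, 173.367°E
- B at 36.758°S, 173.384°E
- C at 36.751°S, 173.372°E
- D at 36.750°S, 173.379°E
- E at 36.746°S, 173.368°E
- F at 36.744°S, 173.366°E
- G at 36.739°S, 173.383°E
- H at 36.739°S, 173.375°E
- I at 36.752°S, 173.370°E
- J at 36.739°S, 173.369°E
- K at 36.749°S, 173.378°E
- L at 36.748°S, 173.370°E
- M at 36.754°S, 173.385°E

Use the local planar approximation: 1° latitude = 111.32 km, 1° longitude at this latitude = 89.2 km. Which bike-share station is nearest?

Distances from 36.746°S, 173.380°E:
A: 1.242 km
B: 1.383 km
C: 0.905 km
D: 0.454 km
E: 1.070 km
F: 1.268 km
G: 0.824 km
H: 0.898 km
I: 1.114 km
J: 1.253 km
K: 0.379 km
L: 0.919 km
M: 0.996 km
Minimum: K at 0.379 km.

K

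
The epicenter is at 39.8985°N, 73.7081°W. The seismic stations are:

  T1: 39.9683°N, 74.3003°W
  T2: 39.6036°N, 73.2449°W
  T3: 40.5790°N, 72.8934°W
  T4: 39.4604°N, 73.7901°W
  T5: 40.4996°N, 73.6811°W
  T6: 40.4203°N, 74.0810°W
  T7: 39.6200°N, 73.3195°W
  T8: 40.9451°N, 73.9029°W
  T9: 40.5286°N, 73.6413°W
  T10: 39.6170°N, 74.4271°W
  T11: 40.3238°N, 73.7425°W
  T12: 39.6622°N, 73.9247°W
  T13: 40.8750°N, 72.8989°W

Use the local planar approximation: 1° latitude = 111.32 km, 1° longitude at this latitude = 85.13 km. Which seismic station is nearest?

T12

Distances from 39.8985°N, 73.7081°W:
T1: 51.0093 km
T2: 51.3088 km
T3: 102.7070 km
T4: 49.2664 km
T5: 66.9539 km
T6: 66.1953 km
T7: 45.3382 km
T8: 117.6818 km
T9: 70.3729 km
T10: 68.7638 km
T11: 47.4349 km
T12: 32.1240 km
T13: 128.6934 km
Minimum: T12 at 32.1240 km.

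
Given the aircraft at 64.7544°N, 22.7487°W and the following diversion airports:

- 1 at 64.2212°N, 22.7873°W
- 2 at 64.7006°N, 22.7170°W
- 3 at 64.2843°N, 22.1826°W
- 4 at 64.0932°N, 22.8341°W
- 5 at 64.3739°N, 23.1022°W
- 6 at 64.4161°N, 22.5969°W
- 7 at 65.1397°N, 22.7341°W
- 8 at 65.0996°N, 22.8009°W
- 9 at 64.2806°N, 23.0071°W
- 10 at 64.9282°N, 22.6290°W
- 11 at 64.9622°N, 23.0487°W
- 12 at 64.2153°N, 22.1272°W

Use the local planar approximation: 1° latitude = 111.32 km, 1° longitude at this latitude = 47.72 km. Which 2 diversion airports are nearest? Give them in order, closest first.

Distances from 64.7544°N, 22.7487°W:
1: √((-0.5332·111.32)² + (-0.0386·47.72)²) = √(3523.113843 + 3.392935) = 59.3844 km
2: √((-0.0538·111.32)² + (0.0317·47.72)²) = √(35.868313 + 2.288334) = 6.1771 km
3: √((-0.4701·111.32)² + (0.5661·47.72)²) = √(2738.589241 + 729.771972) = 58.8928 km
4: √((-0.6612·111.32)² + (-0.0854·47.72)²) = √(5417.664228 + 16.607972) = 73.7175 km
5: √((-0.3805·111.32)² + (-0.3535·47.72)²) = √(1794.137475 + 284.563836) = 45.5928 km
6: √((-0.3383·111.32)² + (0.1518·47.72)²) = √(1418.242158 + 52.474029) = 38.3499 km
7: √((0.3853·111.32)² + (0.0146·47.72)²) = √(1839.689007 + 0.485408) = 42.8973 km
8: √((0.3452·111.32)² + (-0.0522·47.72)²) = √(1476.685360 + 6.205001) = 38.5083 km
9: √((-0.4738·111.32)² + (-0.2584·47.72)²) = √(2781.867931 + 152.049812) = 54.1657 km
10: √((0.1738·111.32)² + (0.1197·47.72)²) = √(374.322506 + 32.627904) = 20.1730 km
11: √((0.2078·111.32)² + (-0.3000·47.72)²) = √(535.103118 + 204.947856) = 27.2039 km
12: √((-0.5391·111.32)² + (0.6215·47.72)²) = √(3601.513599 + 879.595778) = 66.9411 km
Sorted: 2 (6.1771 km) < 10 (20.1730 km) < 11 (27.2039 km) < 6 (38.3499 km) < …

2, 10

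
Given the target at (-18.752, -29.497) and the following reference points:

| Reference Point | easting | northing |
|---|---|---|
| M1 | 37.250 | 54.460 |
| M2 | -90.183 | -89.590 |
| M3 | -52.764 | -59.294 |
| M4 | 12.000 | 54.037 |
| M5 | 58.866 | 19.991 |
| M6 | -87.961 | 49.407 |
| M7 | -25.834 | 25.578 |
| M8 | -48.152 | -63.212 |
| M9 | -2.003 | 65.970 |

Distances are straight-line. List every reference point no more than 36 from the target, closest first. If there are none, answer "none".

Distances from (-18.752, -29.497):
M1: 100.921
M2: 93.346
M3: 45.218
M4: 89.015
M5: 92.052
M6: 104.956
M7: 55.528
M8: 44.733
M9: 96.925
Threshold 36: none within range.

none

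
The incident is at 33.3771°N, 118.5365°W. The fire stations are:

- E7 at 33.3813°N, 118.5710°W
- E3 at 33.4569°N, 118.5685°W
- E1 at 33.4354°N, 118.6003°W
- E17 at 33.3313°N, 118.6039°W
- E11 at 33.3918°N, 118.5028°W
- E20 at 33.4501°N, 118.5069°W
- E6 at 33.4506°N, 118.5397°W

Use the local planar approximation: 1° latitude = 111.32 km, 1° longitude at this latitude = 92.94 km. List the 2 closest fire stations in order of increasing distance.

E7, E11

Distances from 33.3771°N, 118.5365°W:
E7: √((0.0042·111.32)² + (-0.0345·92.94)²) = √(0.218597 + 10.281193) = 3.2403 km
E3: √((0.0798·111.32)² + (-0.0320·92.94)²) = √(78.913658 + 8.845152) = 9.3680 km
E1: √((0.0583·111.32)² + (-0.0638·92.94)²) = √(42.119529 + 35.159824) = 8.7909 km
E17: √((-0.0458·111.32)² + (-0.0674·92.94)²) = √(25.994254 + 39.239650) = 8.0768 km
E11: √((0.0147·111.32)² + (0.0337·92.94)²) = √(2.677818 + 9.809913) = 3.5338 km
E20: √((0.0730·111.32)² + (0.0296·92.94)²) = √(66.037727 + 7.568133) = 8.5794 km
E6: √((0.0735·111.32)² + (-0.0032·92.94)²) = √(66.945451 + 0.088452) = 8.1874 km
Sorted: E7 (3.2403 km) < E11 (3.5338 km) < E17 (8.0768 km) < E6 (8.1874 km) < …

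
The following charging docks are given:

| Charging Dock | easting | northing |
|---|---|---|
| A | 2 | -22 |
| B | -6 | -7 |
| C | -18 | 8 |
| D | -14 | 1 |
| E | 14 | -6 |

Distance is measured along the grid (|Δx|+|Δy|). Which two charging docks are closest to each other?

C and D

Pairwise distances:
A–B: 23
A–C: 50
A–D: 39
A–E: 28
B–C: 27
B–D: 16
B–E: 21
C–D: 11
C–E: 46
D–E: 35
Closest pair: C–D at 11.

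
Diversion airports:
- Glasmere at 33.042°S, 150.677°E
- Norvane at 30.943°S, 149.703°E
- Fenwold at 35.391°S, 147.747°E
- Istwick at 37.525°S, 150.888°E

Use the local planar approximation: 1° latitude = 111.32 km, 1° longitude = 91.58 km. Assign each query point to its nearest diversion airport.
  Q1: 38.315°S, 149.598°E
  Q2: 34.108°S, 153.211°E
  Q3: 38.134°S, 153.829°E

Q1→Istwick; Q2→Glasmere; Q3→Istwick

Q1 at 38.315°S, 149.598°E:
  Glasmere: 595.250 km
  Norvane: 820.707 km
  Fenwold: 366.995 km
  Istwick: 147.277 km
  → nearest: Istwick (147.277 km)
Q2 at 34.108°S, 153.211°E:
  Glasmere: 260.644 km
  Norvane: 476.807 km
  Fenwold: 520.377 km
  Istwick: 435.830 km
  → nearest: Glasmere (260.644 km)
Q3 at 38.134°S, 153.829°E:
  Glasmere: 636.108 km
  Norvane: 885.201 km
  Fenwold: 635.198 km
  Istwick: 277.738 km
  → nearest: Istwick (277.738 km)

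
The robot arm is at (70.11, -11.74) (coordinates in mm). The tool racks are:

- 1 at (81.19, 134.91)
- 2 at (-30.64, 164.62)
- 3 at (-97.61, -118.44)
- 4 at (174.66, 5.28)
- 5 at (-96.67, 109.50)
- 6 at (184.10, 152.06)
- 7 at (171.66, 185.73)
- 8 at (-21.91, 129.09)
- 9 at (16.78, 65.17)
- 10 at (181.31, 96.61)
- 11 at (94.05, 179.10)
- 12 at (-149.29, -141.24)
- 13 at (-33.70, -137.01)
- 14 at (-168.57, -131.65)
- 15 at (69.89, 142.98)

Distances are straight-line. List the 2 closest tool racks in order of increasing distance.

Distances from (70.11, -11.74):
1: 147.07 mm
2: 203.11 mm
3: 198.78 mm
4: 105.93 mm
5: 206.19 mm
6: 199.56 mm
7: 222.05 mm
8: 168.23 mm
9: 93.59 mm
10: 155.26 mm
11: 192.34 mm
12: 254.77 mm
13: 162.69 mm
14: 267.11 mm
15: 154.72 mm
Sorted: 9 (93.59 mm) < 4 (105.93 mm) < 1 (147.07 mm) < 15 (154.72 mm) < …

9, 4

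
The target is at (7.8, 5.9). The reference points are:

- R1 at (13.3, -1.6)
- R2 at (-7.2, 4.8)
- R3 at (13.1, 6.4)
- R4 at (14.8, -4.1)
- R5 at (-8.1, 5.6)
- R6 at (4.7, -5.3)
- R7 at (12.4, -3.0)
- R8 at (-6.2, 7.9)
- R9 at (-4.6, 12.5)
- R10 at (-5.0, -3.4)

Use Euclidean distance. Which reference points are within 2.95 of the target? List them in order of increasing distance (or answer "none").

none

Distances from (7.8, 5.9):
R1: 9.3
R2: 15.0
R3: 5.3
R4: 12.2
R5: 15.9
R6: 11.6
R7: 10.0
R8: 14.1
R9: 14.0
R10: 15.8
Threshold 2.95: none within range.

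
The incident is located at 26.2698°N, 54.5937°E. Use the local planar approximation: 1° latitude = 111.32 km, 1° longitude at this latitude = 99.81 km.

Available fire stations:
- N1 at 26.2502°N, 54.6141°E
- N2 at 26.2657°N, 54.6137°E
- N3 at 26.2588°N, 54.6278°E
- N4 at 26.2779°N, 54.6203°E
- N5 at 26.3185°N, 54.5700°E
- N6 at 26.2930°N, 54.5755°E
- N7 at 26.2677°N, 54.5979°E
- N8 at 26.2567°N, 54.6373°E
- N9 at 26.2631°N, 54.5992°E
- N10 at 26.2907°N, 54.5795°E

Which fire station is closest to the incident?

N7

Distances from 26.2698°N, 54.5937°E:
N1: 2.9844 km
N2: 2.0477 km
N3: 3.6171 km
N4: 2.8039 km
N5: 5.9149 km
N6: 3.1575 km
N7: 0.4800 km
N8: 4.5896 km
N9: 0.9261 km
N10: 2.7243 km
Minimum: N7 at 0.4800 km.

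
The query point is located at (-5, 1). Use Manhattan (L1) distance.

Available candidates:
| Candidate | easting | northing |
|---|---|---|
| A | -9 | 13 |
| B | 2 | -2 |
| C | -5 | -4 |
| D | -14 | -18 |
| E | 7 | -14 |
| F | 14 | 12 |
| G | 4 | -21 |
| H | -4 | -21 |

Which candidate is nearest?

C

Distances from (-5, 1):
A: 16
B: 10
C: 5
D: 28
E: 27
F: 30
G: 31
H: 23
Minimum: C at 5.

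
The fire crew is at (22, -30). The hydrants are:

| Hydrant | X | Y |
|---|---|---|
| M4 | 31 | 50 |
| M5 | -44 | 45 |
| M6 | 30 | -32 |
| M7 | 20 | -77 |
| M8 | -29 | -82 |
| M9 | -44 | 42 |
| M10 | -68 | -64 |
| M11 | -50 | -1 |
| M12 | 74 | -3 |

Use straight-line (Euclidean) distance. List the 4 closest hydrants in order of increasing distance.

Distances from (22, -30):
M4: √((9)² + (80)²) = √(81.000 + 6400.000) = 80.5
M5: √((-66)² + (75)²) = √(4356.000 + 5625.000) = 99.9
M6: √((8)² + (-2)²) = √(64.000 + 4.000) = 8.2
M7: √((-2)² + (-47)²) = √(4.000 + 2209.000) = 47.0
M8: √((-51)² + (-52)²) = √(2601.000 + 2704.000) = 72.8
M9: √((-66)² + (72)²) = √(4356.000 + 5184.000) = 97.7
M10: √((-90)² + (-34)²) = √(8100.000 + 1156.000) = 96.2
M11: √((-72)² + (29)²) = √(5184.000 + 841.000) = 77.6
M12: √((52)² + (27)²) = √(2704.000 + 729.000) = 58.6
Sorted: M6 (8.2) < M7 (47.0) < M12 (58.6) < M8 (72.8) < M11 (77.6) < M4 (80.5) < …

M6, M7, M12, M8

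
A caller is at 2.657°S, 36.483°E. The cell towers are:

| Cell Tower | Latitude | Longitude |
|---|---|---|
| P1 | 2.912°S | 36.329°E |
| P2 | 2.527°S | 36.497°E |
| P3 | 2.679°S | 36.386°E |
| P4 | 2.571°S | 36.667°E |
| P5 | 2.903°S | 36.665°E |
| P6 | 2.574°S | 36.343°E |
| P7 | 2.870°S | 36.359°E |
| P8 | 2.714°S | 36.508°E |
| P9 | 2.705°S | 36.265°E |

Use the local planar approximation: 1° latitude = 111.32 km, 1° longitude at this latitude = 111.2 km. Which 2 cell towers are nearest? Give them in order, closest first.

Distances from 2.657°S, 36.483°E:
P1: 33.152 km
P2: 14.555 km
P3: 11.061 km
P4: 22.590 km
P5: 34.052 km
P6: 18.103 km
P7: 27.429 km
P8: 6.928 km
P9: 24.824 km
Sorted: P8 (6.928 km) < P3 (11.061 km) < P2 (14.555 km) < P6 (18.103 km) < …

P8, P3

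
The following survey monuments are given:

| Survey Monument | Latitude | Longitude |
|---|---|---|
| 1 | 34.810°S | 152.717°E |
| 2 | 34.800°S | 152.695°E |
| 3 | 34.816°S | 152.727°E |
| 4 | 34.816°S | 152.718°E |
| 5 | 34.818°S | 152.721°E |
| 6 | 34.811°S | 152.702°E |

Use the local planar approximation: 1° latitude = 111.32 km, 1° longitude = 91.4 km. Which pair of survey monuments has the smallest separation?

4 and 5

Pairwise distances:
1–2: √((0.010·111.32)² + (-0.022·91.4)²) = √(1.23921 + 4.04332) = 2.298 km
1–3: √((-0.006·111.32)² + (0.010·91.4)²) = √(0.44612 + 0.83540) = 1.132 km
1–4: √((-0.006·111.32)² + (0.001·91.4)²) = √(0.44612 + 0.00835) = 0.674 km
1–5: √((-0.008·111.32)² + (0.004·91.4)²) = √(0.79310 + 0.13366) = 0.963 km
1–6: √((-0.001·111.32)² + (-0.015·91.4)²) = √(0.01239 + 1.87964) = 1.376 km
2–3: √((-0.016·111.32)² + (0.032·91.4)²) = √(3.17239 + 8.55446) = 3.424 km
2–4: √((-0.016·111.32)² + (0.023·91.4)²) = √(3.17239 + 4.41924) = 2.755 km
2–5: √((-0.018·111.32)² + (0.026·91.4)²) = √(4.01505 + 5.64728) = 3.108 km
2–6: √((-0.011·111.32)² + (0.007·91.4)²) = √(1.49945 + 0.40934) = 1.382 km
3–4: √((0.000·111.32)² + (-0.009·91.4)²) = √(0.00000 + 0.67667) = 0.823 km
3–5: √((-0.002·111.32)² + (-0.006·91.4)²) = √(0.04957 + 0.30074) = 0.592 km
3–6: √((0.005·111.32)² + (-0.025·91.4)²) = √(0.30980 + 5.22123) = 2.352 km
4–5: √((-0.002·111.32)² + (0.003·91.4)²) = √(0.04957 + 0.07519) = 0.353 km
4–6: √((0.005·111.32)² + (-0.016·91.4)²) = √(0.30980 + 2.13861) = 1.565 km
5–6: √((0.007·111.32)² + (-0.019·91.4)²) = √(0.60721 + 3.01578) = 1.903 km
Closest pair: 4–5 at 0.353 km.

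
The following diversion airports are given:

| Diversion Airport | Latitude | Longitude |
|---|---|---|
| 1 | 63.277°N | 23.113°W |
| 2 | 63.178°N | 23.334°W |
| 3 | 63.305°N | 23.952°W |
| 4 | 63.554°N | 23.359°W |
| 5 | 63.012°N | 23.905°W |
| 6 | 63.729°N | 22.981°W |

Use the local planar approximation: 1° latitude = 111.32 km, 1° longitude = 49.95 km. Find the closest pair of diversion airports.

1 and 2

Pairwise distances:
1–2: √((-0.099·111.32)² + (-0.221·49.95)²) = √(121.45539 + 121.85842) = 15.599 km
1–3: √((0.028·111.32)² + (-0.839·49.95)²) = √(9.71544 + 1756.28465) = 42.024 km
1–4: √((0.277·111.32)² + (-0.246·49.95)²) = √(950.83669 + 150.98757) = 33.194 km
1–5: √((-0.265·111.32)² + (-0.792·49.95)²) = √(870.23820 + 1565.02525) = 49.348 km
1–6: √((0.452·111.32)² + (0.132·49.95)²) = √(2531.76426 + 43.47292) = 50.747 km
2–3: √((0.127·111.32)² + (-0.618·49.95)²) = √(199.87286 + 952.90133) = 33.953 km
2–4: √((0.376·111.32)² + (-0.025·49.95)²) = √(1751.95152 + 1.55938) = 41.875 km
2–5: √((-0.166·111.32)² + (-0.571·49.95)²) = √(341.47788 + 813.47311) = 33.985 km
2–6: √((0.551·111.32)² + (0.353·49.95)²) = √(3762.26682 + 310.89977) = 63.821 km
3–4: √((0.249·111.32)² + (0.593·49.95)²) = √(768.32522 + 877.36513) = 40.567 km
3–5: √((-0.293·111.32)² + (0.047·49.95)²) = √(1063.85303 + 5.51146) = 32.701 km
3–6: √((0.424·111.32)² + (0.971·49.95)²) = √(2227.80979 + 2352.39065) = 67.677 km
4–5: √((-0.542·111.32)² + (-0.546·49.95)²) = √(3640.36532 + 743.80017) = 66.213 km
4–6: √((0.175·111.32)² + (0.378·49.95)²) = √(379.50936 + 356.49594) = 27.129 km
5–6: √((0.717·111.32)² + (0.924·49.95)²) = √(6370.66409 + 2130.17325) = 92.200 km
Closest pair: 1–2 at 15.599 km.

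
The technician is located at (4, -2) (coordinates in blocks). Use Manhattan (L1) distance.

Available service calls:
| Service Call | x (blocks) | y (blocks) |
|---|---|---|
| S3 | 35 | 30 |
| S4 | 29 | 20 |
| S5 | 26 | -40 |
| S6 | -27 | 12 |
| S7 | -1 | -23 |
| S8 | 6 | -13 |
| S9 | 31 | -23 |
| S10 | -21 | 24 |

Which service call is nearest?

S8

Distances from (4, -2):
S3: 63 blocks
S4: 47 blocks
S5: 60 blocks
S6: 45 blocks
S7: 26 blocks
S8: 13 blocks
S9: 48 blocks
S10: 51 blocks
Minimum: S8 at 13 blocks.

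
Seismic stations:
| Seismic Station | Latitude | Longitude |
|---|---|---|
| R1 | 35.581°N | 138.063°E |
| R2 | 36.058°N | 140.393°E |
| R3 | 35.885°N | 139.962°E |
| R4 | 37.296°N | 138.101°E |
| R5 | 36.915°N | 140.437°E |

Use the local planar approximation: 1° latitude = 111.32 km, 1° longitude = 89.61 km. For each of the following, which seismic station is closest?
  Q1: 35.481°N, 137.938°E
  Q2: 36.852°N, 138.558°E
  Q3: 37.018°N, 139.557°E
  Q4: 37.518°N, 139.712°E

Q1 at 35.481°N, 137.938°E:
  R1: 15.792 km
  R2: 229.178 km
  R3: 186.863 km
  R4: 202.573 km
  R5: 275.009 km
  → nearest: R1 (15.792 km)
Q2 at 36.852°N, 138.558°E:
  R1: 148.278 km
  R2: 186.685 km
  R3: 165.579 km
  R4: 64.187 km
  R5: 168.523 km
  → nearest: R4 (64.187 km)
Q3 at 37.018°N, 139.557°E:
  R1: 208.597 km
  R2: 130.509 km
  R3: 131.243 km
  R4: 134.092 km
  R5: 79.686 km
  → nearest: R5 (79.686 km)
Q4 at 37.518°N, 139.712°E:
  R1: 261.400 km
  R2: 173.606 km
  R3: 183.161 km
  R4: 146.462 km
  R5: 93.416 km
  → nearest: R5 (93.416 km)

Q1→R1; Q2→R4; Q3→R5; Q4→R5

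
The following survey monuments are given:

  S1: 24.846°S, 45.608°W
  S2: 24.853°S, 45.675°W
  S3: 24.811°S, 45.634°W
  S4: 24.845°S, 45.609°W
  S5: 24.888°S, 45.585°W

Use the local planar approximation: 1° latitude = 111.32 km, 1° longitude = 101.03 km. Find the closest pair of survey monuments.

Pairwise distances:
S1–S2: √((-0.007·111.32)² + (-0.067·101.03)²) = √(0.60721 + 45.81950) = 6.814 km
S1–S3: √((0.035·111.32)² + (-0.026·101.03)²) = √(15.18037 + 6.89997) = 4.699 km
S1–S4: √((0.001·111.32)² + (-0.001·101.03)²) = √(0.01239 + 0.01021) = 0.150 km
S1–S5: √((-0.042·111.32)² + (0.023·101.03)²) = √(21.85974 + 5.39954) = 5.221 km
S2–S3: √((0.042·111.32)² + (0.041·101.03)²) = √(21.85974 + 17.15807) = 6.246 km
S2–S4: √((0.008·111.32)² + (0.066·101.03)²) = √(0.79310 + 44.46196) = 6.727 km
S2–S5: √((-0.035·111.32)² + (0.090·101.03)²) = √(15.18037 + 82.67719) = 9.892 km
S3–S4: √((-0.034·111.32)² + (0.025·101.03)²) = √(14.32532 + 6.37941) = 4.550 km
S3–S5: √((-0.077·111.32)² + (0.049·101.03)²) = √(73.47301 + 24.50715) = 9.898 km
S4–S5: √((-0.043·111.32)² + (0.024·101.03)²) = √(22.91307 + 5.87927) = 5.366 km
Closest pair: S1–S4 at 0.150 km.

S1 and S4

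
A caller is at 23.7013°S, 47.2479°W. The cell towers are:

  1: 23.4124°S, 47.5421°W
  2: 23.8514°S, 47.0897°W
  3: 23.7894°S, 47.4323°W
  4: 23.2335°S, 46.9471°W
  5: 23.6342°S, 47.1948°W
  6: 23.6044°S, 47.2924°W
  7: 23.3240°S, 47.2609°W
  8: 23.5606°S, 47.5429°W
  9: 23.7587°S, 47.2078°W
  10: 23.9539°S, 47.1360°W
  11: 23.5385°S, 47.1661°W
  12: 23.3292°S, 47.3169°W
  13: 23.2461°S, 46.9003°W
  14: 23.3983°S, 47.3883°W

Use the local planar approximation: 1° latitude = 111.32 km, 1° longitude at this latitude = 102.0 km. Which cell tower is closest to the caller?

9

Distances from 23.7013°S, 47.2479°W:
1: √((0.2889·111.32)² + (-0.2942·102.0)²) = √(1034.287983 + 900.504071) = 43.9863 km
2: √((-0.1501·111.32)² + (0.1582·102.0)²) = √(279.195092 + 260.383405) = 23.2288 km
3: √((-0.0881·111.32)² + (-0.1844·102.0)²) = √(96.182976 + 353.770957) = 21.2121 km
4: √((0.4678·111.32)² + (0.3008·102.0)²) = √(2711.857284 + 941.360579) = 60.4419 km
5: √((0.0671·111.32)² + (0.0531·102.0)²) = √(55.794506 + 29.335222) = 9.2266 km
6: √((0.0969·111.32)² + (-0.0445·102.0)²) = √(116.357384 + 20.602521) = 11.7030 km
7: √((0.3773·111.32)² + (-0.0130·102.0)²) = √(1764.087025 + 1.758276) = 42.0220 km
8: √((0.1407·111.32)² + (-0.2950·102.0)²) = √(245.320923 + 905.408100) = 33.9224 km
9: √((-0.0574·111.32)² + (0.0401·102.0)²) = √(40.829135 + 16.729736) = 7.5868 km
10: √((-0.2526·111.32)² + (0.1119·102.0)²) = √(790.702456 + 130.274830) = 30.3476 km
11: √((0.1628·111.32)² + (0.0818·102.0)²) = √(328.439359 + 69.615661) = 19.9513 km
12: √((0.3721·111.32)² + (-0.0690·102.0)²) = √(1715.796333 + 49.533444) = 42.0158 km
13: √((0.4552·111.32)² + (0.3476·102.0)²) = √(2567.739146 + 1257.071207) = 61.8451 km
14: √((0.3030·111.32)² + (-0.1404·102.0)²) = √(1137.710202 + 205.085313) = 36.6442 km
Minimum: 9 at 7.5868 km.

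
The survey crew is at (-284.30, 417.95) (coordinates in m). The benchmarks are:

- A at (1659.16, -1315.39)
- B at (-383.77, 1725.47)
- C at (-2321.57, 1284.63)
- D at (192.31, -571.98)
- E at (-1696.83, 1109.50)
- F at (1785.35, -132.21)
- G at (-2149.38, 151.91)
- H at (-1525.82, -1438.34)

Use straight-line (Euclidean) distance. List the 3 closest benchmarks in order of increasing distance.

D, B, E

Distances from (-284.30, 417.95):
A: 2604.13 m
B: 1311.30 m
C: 2213.96 m
D: 1098.69 m
E: 1572.73 m
F: 2141.52 m
G: 1883.96 m
H: 2233.20 m
Sorted: D (1098.69 m) < B (1311.30 m) < E (1572.73 m) < G (1883.96 m) < F (2141.52 m) < …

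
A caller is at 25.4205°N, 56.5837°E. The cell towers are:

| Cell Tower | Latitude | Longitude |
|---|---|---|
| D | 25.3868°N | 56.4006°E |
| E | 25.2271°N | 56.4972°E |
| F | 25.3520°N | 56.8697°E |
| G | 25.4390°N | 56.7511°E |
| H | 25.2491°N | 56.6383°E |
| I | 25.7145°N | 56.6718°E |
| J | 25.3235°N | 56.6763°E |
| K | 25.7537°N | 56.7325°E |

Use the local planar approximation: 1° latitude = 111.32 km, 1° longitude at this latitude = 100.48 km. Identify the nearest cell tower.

J

Distances from 25.4205°N, 56.5837°E:
D: √((-0.0337·111.32)² + (-0.1831·100.48)²) = √(14.073632 + 338.482283) = 18.7765 km
E: √((-0.1934·111.32)² + (-0.0865·100.48)²) = √(463.510242 + 75.542520) = 23.2175 km
F: √((-0.0685·111.32)² + (0.2860·100.48)²) = √(58.147030 + 825.831262) = 29.7318 km
G: √((0.0185·111.32)² + (0.1674·100.48)²) = √(4.241211 + 282.924241) = 16.9460 km
H: √((-0.1714·111.32)² + (0.0546·100.48)²) = √(364.055864 + 30.098478) = 19.8533 km
I: √((0.2940·111.32)² + (0.0881·100.48)²) = √(1071.127220 + 78.363003) = 33.9041 km
J: √((-0.0970·111.32)² + (0.0926·100.48)²) = √(116.597668 + 86.572753) = 14.2538 km
K: √((0.3332·111.32)² + (0.1488·100.48)²) = √(1375.803408 + 223.545080) = 39.9919 km
Minimum: J at 14.2538 km.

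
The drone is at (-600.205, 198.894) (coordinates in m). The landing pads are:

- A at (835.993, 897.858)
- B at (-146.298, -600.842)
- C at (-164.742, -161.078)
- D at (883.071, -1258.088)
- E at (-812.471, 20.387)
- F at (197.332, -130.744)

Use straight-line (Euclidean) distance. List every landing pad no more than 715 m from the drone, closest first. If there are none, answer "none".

E, C

Distances from (-600.205, 198.894):
A: √((1436.198)² + (698.964)²) = √(2062664.69520 + 488550.67330) = 1597.252 m
B: √((453.907)² + (-799.736)²) = √(206031.56465 + 639577.66970) = 919.570 m
C: √((435.463)² + (-359.972)²) = √(189628.02437 + 129579.84078) = 564.985 m
D: √((1483.276)² + (-1456.982)²) = √(2200107.69218 + 2122796.54832) = 2079.160 m
E: √((-212.266)² + (-178.507)²) = √(45056.85476 + 31864.74905) = 277.347 m
F: √((797.537)² + (-329.638)²) = √(636065.26637 + 108661.21104) = 862.975 m
Threshold 715 m: E (277.347 m), C (564.985 m) are within range.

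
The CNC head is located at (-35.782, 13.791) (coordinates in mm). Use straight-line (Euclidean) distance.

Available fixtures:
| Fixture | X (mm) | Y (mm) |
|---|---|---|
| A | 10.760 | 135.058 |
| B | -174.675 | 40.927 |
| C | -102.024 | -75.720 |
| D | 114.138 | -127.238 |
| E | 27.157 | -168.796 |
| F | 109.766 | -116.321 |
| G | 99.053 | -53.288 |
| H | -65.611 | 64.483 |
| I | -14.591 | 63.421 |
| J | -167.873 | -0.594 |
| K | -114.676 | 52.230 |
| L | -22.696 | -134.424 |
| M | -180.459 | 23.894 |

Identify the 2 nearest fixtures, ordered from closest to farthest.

I, H

Distances from (-35.782, 13.791):
A: √((46.542)² + (121.267)²) = √(2166.15776 + 14705.68529) = 129.892 mm
B: √((-138.893)² + (27.136)²) = √(19291.26545 + 736.36250) = 141.519 mm
C: √((-66.242)² + (-89.511)²) = √(4388.00256 + 8012.21912) = 111.356 mm
D: √((149.920)² + (-141.029)²) = √(22476.00640 + 19889.17884) = 205.828 mm
E: √((62.939)² + (-182.587)²) = √(3961.31772 + 33338.01257) = 193.130 mm
F: √((145.548)² + (-130.112)²) = √(21184.22030 + 16929.13254) = 195.226 mm
G: √((134.835)² + (-67.079)²) = √(18180.47722 + 4499.59224) = 150.599 mm
H: √((-29.829)² + (50.692)²) = √(889.76924 + 2569.67886) = 58.817 mm
I: √((21.191)² + (49.630)²) = √(449.05848 + 2463.13690) = 53.965 mm
J: √((-132.091)² + (-14.385)²) = √(17448.03228 + 206.92822) = 132.872 mm
K: √((-78.894)² + (38.439)²) = √(6224.26324 + 1477.55672) = 87.760 mm
L: √((13.086)² + (-148.215)²) = √(171.24340 + 21967.68623) = 148.792 mm
M: √((-144.677)² + (10.103)²) = √(20931.43433 + 102.07061) = 145.029 mm
Sorted: I (53.965 mm) < H (58.817 mm) < K (87.760 mm) < C (111.356 mm) < …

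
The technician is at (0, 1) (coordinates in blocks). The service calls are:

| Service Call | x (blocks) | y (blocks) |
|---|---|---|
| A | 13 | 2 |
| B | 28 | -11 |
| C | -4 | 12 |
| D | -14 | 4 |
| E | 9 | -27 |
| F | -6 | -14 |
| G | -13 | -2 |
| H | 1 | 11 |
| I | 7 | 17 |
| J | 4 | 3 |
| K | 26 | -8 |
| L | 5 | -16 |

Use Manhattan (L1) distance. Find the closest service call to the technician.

J

Distances from (0, 1):
A: |13| + |1| = 13 + 1 = 14 blocks
B: |28| + |-12| = 28 + 12 = 40 blocks
C: |-4| + |11| = 4 + 11 = 15 blocks
D: |-14| + |3| = 14 + 3 = 17 blocks
E: |9| + |-28| = 9 + 28 = 37 blocks
F: |-6| + |-15| = 6 + 15 = 21 blocks
G: |-13| + |-3| = 13 + 3 = 16 blocks
H: |1| + |10| = 1 + 10 = 11 blocks
I: |7| + |16| = 7 + 16 = 23 blocks
J: |4| + |2| = 4 + 2 = 6 blocks
K: |26| + |-9| = 26 + 9 = 35 blocks
L: |5| + |-17| = 5 + 17 = 22 blocks
Minimum: J at 6 blocks.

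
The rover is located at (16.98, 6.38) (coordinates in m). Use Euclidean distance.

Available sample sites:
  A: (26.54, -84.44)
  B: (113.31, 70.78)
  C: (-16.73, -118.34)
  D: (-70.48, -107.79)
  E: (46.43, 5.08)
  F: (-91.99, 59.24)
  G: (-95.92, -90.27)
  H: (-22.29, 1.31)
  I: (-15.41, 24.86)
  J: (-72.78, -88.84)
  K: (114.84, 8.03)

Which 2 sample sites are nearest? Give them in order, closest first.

Distances from (16.98, 6.38):
A: √((9.56)² + (-90.82)²) = √(91.3936 + 8248.2724) = 91.32 m
B: √((96.33)² + (64.40)²) = √(9279.4689 + 4147.3600) = 115.87 m
C: √((-33.71)² + (-124.72)²) = √(1136.3641 + 15555.0784) = 129.20 m
D: √((-87.46)² + (-114.17)²) = √(7649.2516 + 13034.7889) = 143.82 m
E: √((29.45)² + (-1.30)²) = √(867.3025 + 1.6900) = 29.48 m
F: √((-108.97)² + (52.86)²) = √(11874.4609 + 2794.1796) = 121.11 m
G: √((-112.90)² + (-96.65)²) = √(12746.4100 + 9341.2225) = 148.62 m
H: √((-39.27)² + (-5.07)²) = √(1542.1329 + 25.7049) = 39.60 m
I: √((-32.39)² + (18.48)²) = √(1049.1121 + 341.5104) = 37.29 m
J: √((-89.76)² + (-95.22)²) = √(8056.8576 + 9066.8484) = 130.86 m
K: √((97.86)² + (1.65)²) = √(9576.5796 + 2.7225) = 97.87 m
Sorted: E (29.48 m) < I (37.29 m) < H (39.60 m) < A (91.32 m) < …

E, I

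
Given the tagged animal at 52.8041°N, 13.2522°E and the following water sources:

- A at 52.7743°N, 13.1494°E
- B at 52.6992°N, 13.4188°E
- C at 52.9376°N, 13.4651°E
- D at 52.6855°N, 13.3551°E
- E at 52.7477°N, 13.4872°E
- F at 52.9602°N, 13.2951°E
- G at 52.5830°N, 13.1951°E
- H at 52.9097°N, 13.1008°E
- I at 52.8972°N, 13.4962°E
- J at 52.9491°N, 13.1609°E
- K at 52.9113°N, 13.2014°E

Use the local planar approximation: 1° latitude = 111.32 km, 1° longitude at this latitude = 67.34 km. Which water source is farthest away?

Distances from 52.8041°N, 13.2522°E:
A: √((-0.0298·111.32)² + (-0.1028·67.34)²) = √(11.004718 + 47.921726) = 7.6764 km
B: √((-0.1049·111.32)² + (0.1666·67.34)²) = √(136.363259 + 125.862461) = 16.1934 km
C: √((0.1335·111.32)² + (0.2129·67.34)²) = √(220.855860 + 205.540565) = 20.6494 km
D: √((-0.1186·111.32)² + (0.1029·67.34)²) = √(174.307379 + 48.015004) = 14.9105 km
E: √((-0.0564·111.32)² + (0.2350·67.34)²) = √(39.418909 + 250.427460) = 17.0249 km
F: √((0.1561·111.32)² + (0.0429·67.34)²) = √(301.961936 + 8.345662) = 17.6155 km
G: √((-0.2211·111.32)² + (-0.0571·67.34)²) = √(605.792484 + 14.784902) = 24.9114 km
H: √((0.1056·111.32)² + (-0.1514·67.34)²) = √(138.189241 + 103.943653) = 15.5606 km
I: √((0.0931·111.32)² + (0.2440·67.34)²) = √(107.410257 + 269.976447) = 19.4264 km
J: √((0.1450·111.32)² + (-0.0913·67.34)²) = √(260.544794 + 37.799650) = 17.2727 km
K: √((0.1072·111.32)² + (-0.0508·67.34)²) = √(142.408518 + 11.702365) = 12.4141 km
Maximum: G at 24.9114 km.

G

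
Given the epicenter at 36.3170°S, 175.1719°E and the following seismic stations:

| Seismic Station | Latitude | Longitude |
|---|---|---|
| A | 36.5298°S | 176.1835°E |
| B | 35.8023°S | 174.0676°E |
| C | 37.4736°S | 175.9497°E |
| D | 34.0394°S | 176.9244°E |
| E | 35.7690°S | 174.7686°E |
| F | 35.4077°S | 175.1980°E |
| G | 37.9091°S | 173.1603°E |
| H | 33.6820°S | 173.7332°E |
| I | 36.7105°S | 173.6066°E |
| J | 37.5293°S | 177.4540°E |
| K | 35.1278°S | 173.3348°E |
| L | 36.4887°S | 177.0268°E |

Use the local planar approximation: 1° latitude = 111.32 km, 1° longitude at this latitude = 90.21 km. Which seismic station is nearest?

Distances from 36.3170°S, 175.1719°E:
A: 94.2810 km
B: 114.9209 km
C: 146.6303 km
D: 298.7929 km
E: 71.0284 km
F: 101.2507 km
G: 253.6562 km
H: 320.7579 km
I: 147.8441 km
J: 246.1587 km
K: 212.1076 km
L: 168.4186 km
Minimum: E at 71.0284 km.

E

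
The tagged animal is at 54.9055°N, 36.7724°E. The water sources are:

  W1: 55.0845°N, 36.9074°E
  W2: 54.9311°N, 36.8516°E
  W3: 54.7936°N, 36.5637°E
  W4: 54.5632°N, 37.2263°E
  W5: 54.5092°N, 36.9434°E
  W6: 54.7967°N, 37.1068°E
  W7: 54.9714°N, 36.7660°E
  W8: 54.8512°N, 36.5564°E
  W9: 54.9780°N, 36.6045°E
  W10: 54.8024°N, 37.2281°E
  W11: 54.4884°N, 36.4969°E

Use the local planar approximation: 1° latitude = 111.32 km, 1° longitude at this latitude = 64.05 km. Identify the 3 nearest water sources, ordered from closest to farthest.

Distances from 54.9055°N, 36.7724°E:
W1: √((0.1790·111.32)² + (0.1350·64.05)²) = √(397.056635 + 74.766286) = 21.7215 km
W2: √((0.0256·111.32)² + (0.0792·64.05)²) = √(8.121314 + 25.732894) = 5.8184 km
W3: √((-0.1119·111.32)² + (-0.2087·64.05)²) = √(155.169574 + 178.682972) = 18.2716 km
W4: √((-0.3423·111.32)² + (0.4539·64.05)²) = √(1451.978527 + 845.198337) = 47.9289 km
W5: √((-0.3963·111.32)² + (0.1710·64.05)²) = √(1946.231691 + 119.958352) = 45.4554 km
W6: √((-0.1088·111.32)² + (0.3344·64.05)²) = √(146.691242 + 458.744432) = 24.6056 km
W7: √((0.0659·111.32)² + (-0.0064·64.05)²) = √(53.816720 + 0.168034) = 7.3474 km
W8: √((-0.0543·111.32)² + (-0.2160·64.05)²) = √(36.538108 + 191.401691) = 15.0977 km
W9: √((0.0725·111.32)² + (-0.1679·64.05)²) = √(65.136198 + 115.648408) = 13.4456 km
W10: √((-0.1031·111.32)² + (0.4557·64.05)²) = √(131.723641 + 851.915118) = 31.3630 km
W11: √((-0.4171·111.32)² + (-0.2755·64.05)²) = √(2155.890878 + 311.373375) = 49.6716 km
Sorted: W2 (5.8184 km) < W7 (7.3474 km) < W9 (13.4456 km) < W8 (15.0977 km) < W3 (18.2716 km) < …

W2, W7, W9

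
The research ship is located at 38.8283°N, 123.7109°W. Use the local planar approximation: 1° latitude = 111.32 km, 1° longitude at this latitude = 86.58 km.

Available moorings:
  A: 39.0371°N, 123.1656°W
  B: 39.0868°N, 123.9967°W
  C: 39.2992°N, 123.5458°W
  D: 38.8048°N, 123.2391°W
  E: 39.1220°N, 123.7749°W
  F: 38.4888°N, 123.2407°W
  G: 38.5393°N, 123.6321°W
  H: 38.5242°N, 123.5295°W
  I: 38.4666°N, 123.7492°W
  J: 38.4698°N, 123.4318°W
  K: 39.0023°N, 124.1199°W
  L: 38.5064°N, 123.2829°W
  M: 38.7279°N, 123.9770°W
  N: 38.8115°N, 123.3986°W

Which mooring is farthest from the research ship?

F

Distances from 38.8283°N, 123.7109°W:
A: √((0.2088·111.32)² + (0.5453·86.58)²) = √(540.265685 + 2228.979931) = 52.6236 km
B: √((0.2585·111.32)² + (-0.2858·86.58)²) = √(828.070837 + 612.293448) = 37.9521 km
C: √((0.4709·111.32)² + (0.1651·86.58)²) = √(2747.918046 + 204.328671) = 54.3346 km
D: √((-0.0235·111.32)² + (0.4718·86.58)²) = √(6.843561 + 1668.595377) = 40.9321 km
E: √((0.2937·111.32)² + (-0.0640·86.58)²) = √(1068.942362 + 30.704011) = 33.1609 km
F: √((-0.3395·111.32)² + (0.4702·86.58)²) = √(1428.321431 + 1657.297261) = 55.5483 km
G: √((-0.2890·111.32)² + (0.0788·86.58)²) = √(1035.004125 + 46.546561) = 32.8869 km
H: √((-0.3041·111.32)² + (0.1814·86.58)²) = √(1145.985798 + 246.666248) = 37.3183 km
I: √((-0.3617·111.32)² + (-0.0383·86.58)²) = √(1621.225451 + 10.995949) = 40.4008 km
J: √((-0.3585·111.32)² + (0.2791·86.58)²) = √(1592.666024 + 583.921997) = 46.6539 km
K: √((0.1740·111.32)² + (-0.4090·86.58)²) = √(375.184503 + 1253.954502) = 40.3626 km
L: √((-0.3219·111.32)² + (0.4280·86.58)²) = √(1284.068963 + 1373.164923) = 51.5484 km
M: √((-0.1004·111.32)² + (-0.2661·86.58)²) = √(124.914778 + 530.792664) = 25.6068 km
N: √((-0.0168·111.32)² + (0.3123·86.58)²) = √(3.497558 + 731.103952) = 27.1035 km
Maximum: F at 55.5483 km.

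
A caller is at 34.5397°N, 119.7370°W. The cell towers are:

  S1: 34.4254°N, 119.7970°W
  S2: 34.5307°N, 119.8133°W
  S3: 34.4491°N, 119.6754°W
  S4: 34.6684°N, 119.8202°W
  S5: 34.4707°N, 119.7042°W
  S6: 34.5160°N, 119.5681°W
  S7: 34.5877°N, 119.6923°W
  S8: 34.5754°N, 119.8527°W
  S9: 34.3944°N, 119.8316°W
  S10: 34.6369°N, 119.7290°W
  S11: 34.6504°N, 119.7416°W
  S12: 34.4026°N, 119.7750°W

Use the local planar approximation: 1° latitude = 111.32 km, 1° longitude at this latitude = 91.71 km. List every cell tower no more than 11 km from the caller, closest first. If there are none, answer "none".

S7, S2, S5, S10

Distances from 34.5397°N, 119.7370°W:
S1: 13.8627 km
S2: 7.0688 km
S3: 11.5600 km
S4: 16.2321 km
S5: 8.2491 km
S6: 15.7129 km
S7: 6.7348 km
S8: 11.3307 km
S9: 18.3546 km
S10: 10.8451 km
S11: 12.3303 km
S12: 15.6548 km
Threshold 11 km: S7 (6.7348 km), S2 (7.0688 km), S5 (8.2491 km), S10 (10.8451 km) are within range.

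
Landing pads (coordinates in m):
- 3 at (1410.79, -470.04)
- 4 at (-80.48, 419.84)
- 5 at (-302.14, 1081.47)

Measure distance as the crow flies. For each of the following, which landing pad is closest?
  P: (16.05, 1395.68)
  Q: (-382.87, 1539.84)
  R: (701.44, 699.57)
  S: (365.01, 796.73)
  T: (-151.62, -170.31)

P at (16.05, 1395.68):
  3: 2329.42 m
  4: 980.60 m
  5: 447.18 m
  → nearest: 5 (447.18 m)
Q at (-382.87, 1539.84):
  3: 2693.85 m
  4: 1160.10 m
  5: 465.42 m
  → nearest: 5 (465.42 m)
R at (701.44, 699.57):
  3: 1367.91 m
  4: 830.45 m
  5: 1073.79 m
  → nearest: 4 (830.45 m)
S at (365.01, 796.73):
  3: 1642.67 m
  4: 583.53 m
  5: 725.37 m
  → nearest: 4 (583.53 m)
T at (-151.62, -170.31):
  3: 1590.90 m
  4: 594.42 m
  5: 1260.80 m
  → nearest: 4 (594.42 m)

P→5; Q→5; R→4; S→4; T→4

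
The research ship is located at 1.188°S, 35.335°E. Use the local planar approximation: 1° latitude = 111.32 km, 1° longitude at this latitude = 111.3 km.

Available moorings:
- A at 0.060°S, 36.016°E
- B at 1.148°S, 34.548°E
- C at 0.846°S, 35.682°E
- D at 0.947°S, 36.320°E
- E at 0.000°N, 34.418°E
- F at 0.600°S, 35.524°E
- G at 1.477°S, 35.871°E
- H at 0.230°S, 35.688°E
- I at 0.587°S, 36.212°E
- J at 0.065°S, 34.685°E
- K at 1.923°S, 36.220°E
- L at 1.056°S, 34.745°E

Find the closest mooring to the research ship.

C

Distances from 1.188°S, 35.335°E:
A: √((1.128·111.32)² + (0.681·111.3)²) = √(15767.56372 + 5744.92750) = 146.671 km
B: √((0.040·111.32)² + (-0.787·111.3)²) = √(19.82743 + 7672.55117) = 87.706 km
C: √((0.342·111.32)² + (0.347·111.3)²) = √(1449.43454 + 1491.58937) = 54.231 km
D: √((0.241·111.32)² + (0.985·111.3)²) = √(719.74802 + 12018.84653) = 112.865 km
E: √((1.188·111.32)² + (-0.917·111.3)²) = √(17489.57582 + 10416.67226) = 167.052 km
F: √((0.588·111.32)² + (0.189·111.3)²) = √(4284.50888 + 442.50067) = 68.753 km
G: √((-0.289·111.32)² + (0.536·111.3)²) = √(1035.00413 + 3558.93379) = 67.779 km
H: √((0.958·111.32)² + (0.353·111.3)²) = √(11373.06218 + 1543.61766) = 113.652 km
I: √((0.601·111.32)² + (0.877·111.3)²) = √(4476.05423 + 9527.73162) = 118.338 km
J: √((1.123·111.32)² + (-0.650·111.3)²) = √(15628.09015 + 5233.79902) = 144.436 km
K: √((-0.735·111.32)² + (0.885·111.3)²) = √(6694.54513 + 9702.34850) = 128.050 km
L: √((0.132·111.32)² + (-0.590·111.3)²) = √(215.92069 + 4312.15489) = 67.291 km
Minimum: C at 54.231 km.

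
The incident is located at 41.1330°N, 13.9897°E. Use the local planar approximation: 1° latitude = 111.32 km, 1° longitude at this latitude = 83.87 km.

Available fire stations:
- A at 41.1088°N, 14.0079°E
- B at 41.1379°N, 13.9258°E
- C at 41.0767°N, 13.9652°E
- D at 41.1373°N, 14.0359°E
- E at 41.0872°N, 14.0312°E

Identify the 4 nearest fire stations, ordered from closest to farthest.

A, D, B, E

Distances from 41.1330°N, 13.9897°E:
A: √((-0.0242·111.32)² + (0.0182·83.87)²) = √(7.257334 + 2.330001) = 3.0963 km
B: √((0.0049·111.32)² + (-0.0639·83.87)²) = √(0.297535 + 28.722021) = 5.3870 km
C: √((-0.0563·111.32)² + (-0.0245·83.87)²) = √(39.279250 + 4.222265) = 6.5956 km
D: √((0.0043·111.32)² + (0.0462·83.87)²) = √(0.229131 + 15.014029) = 3.9042 km
E: √((-0.0458·111.32)² + (0.0415·83.87)²) = √(25.994254 + 12.114611) = 6.1732 km
Sorted: A (3.0963 km) < D (3.9042 km) < B (5.3870 km) < E (6.1732 km) < C (6.5956 km)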